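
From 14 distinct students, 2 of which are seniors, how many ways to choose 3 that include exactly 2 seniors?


Choose 2 of the 2 seniors and 1 of the other 12 students:
C(2,2)×C(12,1) = 1×12 = 12

12


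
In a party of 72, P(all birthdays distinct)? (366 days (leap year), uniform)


P(all different) = Π(366-i)/366 for i=0..71
= (366/366)×(365/366)×...×(295/366)
= 0.000559

P ≈ 0.0006 ≈ 0.06%


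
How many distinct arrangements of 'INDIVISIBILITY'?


Letters: 14, freq: {'I': 6, 'N': 1, 'D': 1, 'V': 1, 'S': 1, 'B': 1, 'L': 1, 'T': 1, 'Y': 1}
14!/(6!×1!×1!×1!×1!×1!×1!×1!×1!) = 87178291200/720 = 121080960

121080960


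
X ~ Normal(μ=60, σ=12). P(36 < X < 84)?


z₁=(36-60)/12=-2.0, z₂=(84-60)/12=2.0
P = Φ(2.0) - Φ(-2.0) = 0.977250 - 0.022750 = 0.954500 ≈ 0.9545

P(36 < X < 84) ≈ 0.9545


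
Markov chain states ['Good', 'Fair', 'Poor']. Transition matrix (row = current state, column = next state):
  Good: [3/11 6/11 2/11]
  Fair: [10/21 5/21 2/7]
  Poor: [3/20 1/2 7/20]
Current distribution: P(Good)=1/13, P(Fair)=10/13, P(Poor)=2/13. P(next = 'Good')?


P(next=Good) = Σᵢ P(now=i)×P(i→Good)
= 1/13×3/11 + 10/13×10/21 + 2/13×3/20
= 3/143 + 100/273 + 3/130 = 12323/30030

P = 12323/30030 ≈ 0.4104


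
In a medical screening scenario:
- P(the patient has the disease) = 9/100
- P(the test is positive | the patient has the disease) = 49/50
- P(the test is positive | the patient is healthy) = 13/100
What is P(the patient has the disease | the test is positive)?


Using Bayes' theorem:
P(A|B) = P(B|A)·P(A) / P(B)

P(the test is positive) = 49/50 × 9/100 + 13/100 × 91/100
= 441/5000 + 1183/10000 = 413/2000

P(the patient has the disease|the test is positive) = (441/5000) / (413/2000) = 126/295

P(the patient has the disease|the test is positive) = 126/295 ≈ 42.71%


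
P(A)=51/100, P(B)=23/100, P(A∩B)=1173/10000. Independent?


P(A)×P(B) = 1173/10000
P(A∩B) = 1173/10000
Equal ✓ → Independent

Yes, independent


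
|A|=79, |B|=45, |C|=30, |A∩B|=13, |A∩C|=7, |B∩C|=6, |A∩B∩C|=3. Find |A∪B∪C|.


|A∪B∪C| = 79+45+30-13-7-6+3 = 131

|A∪B∪C| = 131


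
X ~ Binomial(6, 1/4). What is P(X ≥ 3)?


P(X ≥ 3) = Σ P(X=i) for i=3..6
P(X=3) = 135/1024
P(X=4) = 135/4096
P(X=5) = 9/2048
P(X=6) = 1/4096
Sum = 347/2048

P(X ≥ 3) = 347/2048 ≈ 16.94%


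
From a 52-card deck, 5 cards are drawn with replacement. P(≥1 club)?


P(not a club) = 39/52 = 3/4
P(none in 5 draws) = (3/4)^5 = 243/1024
P(≥1 club) = 1 - 243/1024 = 781/1024

P = 781/1024 ≈ 76.27%


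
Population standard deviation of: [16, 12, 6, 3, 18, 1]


Mean = 56/6 = 28/3
  (16-28/3)²=400/9
  (12-28/3)²=64/9
  (6-28/3)²=100/9
  (3-28/3)²=361/9
  (18-28/3)²=676/9
  (1-28/3)²=625/9
Σ(x-μ)² = 742/3
σ² = (742/3)/6 = 371/9

σ = √(371/9) ≈ 6.4205


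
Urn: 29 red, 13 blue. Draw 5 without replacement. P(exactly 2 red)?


Hypergeometric: C(29,2)×C(13,3)/C(42,5)
= 406×286/850668 = 319/2337

P(X=2) = 319/2337 ≈ 13.65%


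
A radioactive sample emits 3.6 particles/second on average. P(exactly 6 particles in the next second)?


Poisson(λ=3.6): P(X=6) = e^(-λ)×λ^k/k!
= e^(-3.6) × 3.6^6 / 6!
≈ 0.02732372245 × 2176.782336 / 720 ≈ 0.082608

P(X=6) ≈ 0.082608 ≈ 8.26%


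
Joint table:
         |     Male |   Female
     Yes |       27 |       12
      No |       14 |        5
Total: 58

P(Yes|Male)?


P(Yes|Male) = 27/(27+14) = 27/41

P = 27/41 ≈ 65.85%


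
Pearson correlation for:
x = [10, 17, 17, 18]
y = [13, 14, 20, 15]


n=4, Σx=62, Σy=62, Σxy=978, Σx²=1002, Σy²=990
r = (4×978 - 62×62)/√((4×1002 - 62²)(4×990 - 62²))
= 68/√(164×116) = 68/√19024 ≈ 68/137.9275 ≈ 0.4930

r ≈ 0.4930


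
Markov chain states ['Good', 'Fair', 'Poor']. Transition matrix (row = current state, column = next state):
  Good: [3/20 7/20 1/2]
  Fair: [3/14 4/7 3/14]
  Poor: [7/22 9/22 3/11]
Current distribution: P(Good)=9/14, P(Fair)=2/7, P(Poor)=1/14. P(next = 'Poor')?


P(next=Poor) = Σᵢ P(now=i)×P(i→Poor)
= 9/14×1/2 + 2/7×3/14 + 1/14×3/11
= 9/28 + 3/49 + 3/154 = 867/2156

P = 867/2156 ≈ 0.4021


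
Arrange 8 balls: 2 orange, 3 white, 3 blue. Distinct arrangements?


8!/(2!×3!×3!) = 560

560


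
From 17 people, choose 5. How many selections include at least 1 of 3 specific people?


Complement: C(17,5) - C(14,5) = 6188 - 2002 = 4186

4186


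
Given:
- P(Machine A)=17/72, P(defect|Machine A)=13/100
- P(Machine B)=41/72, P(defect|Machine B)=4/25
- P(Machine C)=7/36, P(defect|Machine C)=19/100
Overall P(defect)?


P(B) = Σ P(B|Aᵢ)×P(Aᵢ)
  13/100×17/72 = 221/7200
  4/25×41/72 = 41/450
  19/100×7/36 = 133/3600
Sum = 127/800

P(defect) = 127/800 ≈ 15.88%


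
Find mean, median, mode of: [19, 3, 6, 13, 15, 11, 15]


Sorted: [3, 6, 11, 13, 15, 15, 19]
Mean = 82/7
Median = 13
Freq: {19: 1, 3: 1, 6: 1, 13: 1, 15: 2, 11: 1}
Mode: [15]

Mean=82/7, Median=13, Mode=15


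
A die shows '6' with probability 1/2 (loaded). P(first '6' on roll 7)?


Geometric: P(X=7) = (1-p)^(k-1)×p = (1/2)^6×1/2 = 1/128

P(X=7) = 1/128 ≈ 0.78%


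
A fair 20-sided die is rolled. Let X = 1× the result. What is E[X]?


E[die] = (1+20)/2 = 21/2
E[X] = 1 × 21/2 = 21/2

E[X] = 21/2


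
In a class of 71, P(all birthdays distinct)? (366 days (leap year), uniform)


P(all different) = Π(366-i)/366 for i=0..70
= (366/366)×(365/366)×...×(296/366)
= 0.000694

P ≈ 0.0007 ≈ 0.07%


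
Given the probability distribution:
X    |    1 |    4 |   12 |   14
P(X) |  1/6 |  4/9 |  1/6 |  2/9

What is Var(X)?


E[X] = 127/18
E[X²] = 449/6
Var(X) = E[X²] - (E[X])² = 449/6 - 16129/324 = 8117/324

Var(X) = 8117/324 ≈ 25.0525


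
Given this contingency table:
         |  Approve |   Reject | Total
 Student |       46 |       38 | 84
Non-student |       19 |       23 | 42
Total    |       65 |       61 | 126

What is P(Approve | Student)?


P(Approve | Student) = 46/(46+38) = 46/84 = 23/42

P(Approve|Student) = 23/42 ≈ 54.76%


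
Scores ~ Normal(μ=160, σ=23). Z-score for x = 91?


z = (x - μ)/σ = (91 - 160)/23 = -3.0

z = -3.0


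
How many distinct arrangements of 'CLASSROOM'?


Letters: 9, freq: {'C': 1, 'L': 1, 'A': 1, 'S': 2, 'R': 1, 'O': 2, 'M': 1}
9!/(1!×1!×1!×2!×1!×2!×1!) = 362880/4 = 90720

90720


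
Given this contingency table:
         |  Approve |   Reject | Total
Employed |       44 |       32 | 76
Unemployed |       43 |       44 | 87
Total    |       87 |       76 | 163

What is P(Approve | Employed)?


P(Approve | Employed) = 44/(44+32) = 44/76 = 11/19

P(Approve|Employed) = 11/19 ≈ 57.89%


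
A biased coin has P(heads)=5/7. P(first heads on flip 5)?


Geometric: P(X=5) = (1-p)^(k-1)×p = (2/7)^4×5/7 = 80/16807

P(X=5) = 80/16807 ≈ 0.48%


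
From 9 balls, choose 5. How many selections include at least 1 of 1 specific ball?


Complement: C(9,5) - C(8,5) = 126 - 56 = 70

70


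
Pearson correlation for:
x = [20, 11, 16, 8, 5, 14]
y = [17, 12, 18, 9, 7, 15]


n=6, Σx=74, Σy=78, Σxy=1077, Σx²=1062, Σy²=1112
r = (6×1077 - 74×78)/√((6×1062 - 74²)(6×1112 - 78²))
= 690/√(896×588) = 690/√526848 ≈ 690/725.8430 ≈ 0.9506

r ≈ 0.9506


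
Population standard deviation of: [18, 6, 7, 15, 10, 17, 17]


Mean = 90/7
  (18-90/7)²=1296/49
  (6-90/7)²=2304/49
  (7-90/7)²=1681/49
  (15-90/7)²=225/49
  (10-90/7)²=400/49
  (17-90/7)²=841/49
  (17-90/7)²=841/49
Σ(x-μ)² = 1084/7
σ² = (1084/7)/7 = 1084/49

σ = √(1084/49) ≈ 4.7035


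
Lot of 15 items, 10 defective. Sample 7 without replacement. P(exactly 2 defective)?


Hypergeometric: C(10,2)×C(5,5)/C(15,7)
= 45×1/6435 = 1/143

P(X=2) = 1/143 ≈ 0.70%


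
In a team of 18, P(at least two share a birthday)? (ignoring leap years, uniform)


P(all different) = Π(365-i)/365 for i=0..17
= 0.653089
P(match) = 1 - 0.653089 = 0.346911

P ≈ 0.3469 ≈ 34.69%


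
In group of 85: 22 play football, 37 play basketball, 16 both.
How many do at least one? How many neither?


|A∪B| = 22+37-16 = 43
Neither = 85-43 = 42

At least one: 43; Neither: 42


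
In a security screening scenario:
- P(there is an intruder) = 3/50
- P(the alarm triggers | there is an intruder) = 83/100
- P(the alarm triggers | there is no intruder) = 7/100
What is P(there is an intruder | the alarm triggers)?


Using Bayes' theorem:
P(A|B) = P(B|A)·P(A) / P(B)

P(the alarm triggers) = 83/100 × 3/50 + 7/100 × 47/50
= 249/5000 + 329/5000 = 289/2500

P(there is an intruder|the alarm triggers) = (249/5000) / (289/2500) = 249/578

P(there is an intruder|the alarm triggers) = 249/578 ≈ 43.08%


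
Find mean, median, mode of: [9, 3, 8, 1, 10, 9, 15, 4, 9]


Sorted: [1, 3, 4, 8, 9, 9, 9, 10, 15]
Mean = 68/9
Median = 9
Freq: {9: 3, 3: 1, 8: 1, 1: 1, 10: 1, 15: 1, 4: 1}
Mode: [9]

Mean=68/9, Median=9, Mode=9


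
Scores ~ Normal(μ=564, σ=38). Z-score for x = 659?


z = (x - μ)/σ = (659 - 564)/38 = 2.5

z = 2.5


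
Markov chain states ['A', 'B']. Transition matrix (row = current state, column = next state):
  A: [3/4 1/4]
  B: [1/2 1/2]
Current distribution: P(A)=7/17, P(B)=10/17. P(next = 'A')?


P(next=A) = Σᵢ P(now=i)×P(i→A)
= 7/17×3/4 + 10/17×1/2
= 21/68 + 5/17 = 41/68

P = 41/68 ≈ 0.6029


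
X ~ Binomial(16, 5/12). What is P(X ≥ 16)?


P(X ≥ 16) = Σ P(X=i) for i=16..16
P(X=16) = 152587890625/184884258895036416
Sum = 152587890625/184884258895036416

P(X ≥ 16) = 152587890625/184884258895036416 ≈ 0.00%


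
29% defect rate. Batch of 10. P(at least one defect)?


P(all good) = (71/100)^10 = 3255243551009881201/100000000000000000000
P(≥1 defect) = 96744756448990118799/100000000000000000000

P = 96744756448990118799/100000000000000000000 ≈ 96.74%


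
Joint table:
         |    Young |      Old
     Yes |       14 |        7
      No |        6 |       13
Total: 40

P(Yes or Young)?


P(Yes∨Young) = P(Yes) + P(Young) - P(Yes∧Young)
= (21 + 20 - 14)/40 = 27/40

P = 27/40 ≈ 67.50%


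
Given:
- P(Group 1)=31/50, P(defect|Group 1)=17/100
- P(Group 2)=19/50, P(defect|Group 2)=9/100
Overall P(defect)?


P(B) = Σ P(B|Aᵢ)×P(Aᵢ)
  17/100×31/50 = 527/5000
  9/100×19/50 = 171/5000
Sum = 349/2500

P(defect) = 349/2500 ≈ 13.96%


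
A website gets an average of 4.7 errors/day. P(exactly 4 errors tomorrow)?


Poisson(λ=4.7): P(X=4) = e^(-λ)×λ^k/k!
= e^(-4.7) × 4.7^4 / 4!
≈ 0.009095277102 × 487.9681 / 24 ≈ 0.184925

P(X=4) ≈ 0.184925 ≈ 18.49%


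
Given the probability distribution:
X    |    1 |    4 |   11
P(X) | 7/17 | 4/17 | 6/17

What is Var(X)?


E[X] = 89/17
E[X²] = 797/17
Var(X) = E[X²] - (E[X])² = 797/17 - 7921/289 = 5628/289

Var(X) = 5628/289 ≈ 19.4740


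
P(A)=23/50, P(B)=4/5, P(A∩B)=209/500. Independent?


P(A)×P(B) = 46/125
P(A∩B) = 209/500
Not equal → NOT independent

No, not independent


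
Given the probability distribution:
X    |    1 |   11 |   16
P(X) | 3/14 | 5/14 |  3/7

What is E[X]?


E[X] = Σ x·P(X=x)
= (1)×(3/14) + (11)×(5/14) + (16)×(3/7)
= 11

E[X] = 11


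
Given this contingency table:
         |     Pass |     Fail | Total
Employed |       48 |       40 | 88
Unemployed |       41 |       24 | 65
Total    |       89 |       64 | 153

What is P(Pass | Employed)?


P(Pass | Employed) = 48/(48+40) = 48/88 = 6/11

P(Pass|Employed) = 6/11 ≈ 54.55%


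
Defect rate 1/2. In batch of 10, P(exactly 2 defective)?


Binomial: P(X=2) = C(10,2)×p^2×(1-p)^8
= 45 × 1/4 × 1/256 = 45/1024

P(X=2) = 45/1024 ≈ 4.39%


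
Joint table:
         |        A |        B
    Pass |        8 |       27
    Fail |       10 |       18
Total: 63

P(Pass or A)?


P(Pass∨A) = P(Pass) + P(A) - P(Pass∧A)
= (35 + 18 - 8)/63 = 45/63 = 5/7

P = 5/7 ≈ 71.43%


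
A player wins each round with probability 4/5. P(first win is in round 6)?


Geometric: P(X=6) = (1-p)^(k-1)×p = (1/5)^5×4/5 = 4/15625

P(X=6) = 4/15625 ≈ 0.03%


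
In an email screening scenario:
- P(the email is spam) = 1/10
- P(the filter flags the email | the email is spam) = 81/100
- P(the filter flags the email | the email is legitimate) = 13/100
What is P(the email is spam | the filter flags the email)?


Using Bayes' theorem:
P(A|B) = P(B|A)·P(A) / P(B)

P(the filter flags the email) = 81/100 × 1/10 + 13/100 × 9/10
= 81/1000 + 117/1000 = 99/500

P(the email is spam|the filter flags the email) = (81/1000) / (99/500) = 9/22

P(the email is spam|the filter flags the email) = 9/22 ≈ 40.91%


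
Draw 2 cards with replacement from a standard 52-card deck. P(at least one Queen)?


P(not a Queen) = 48/52 = 12/13
P(none in 2 draws) = (12/13)^2 = 144/169
P(≥1 Queen) = 1 - 144/169 = 25/169

P = 25/169 ≈ 14.79%


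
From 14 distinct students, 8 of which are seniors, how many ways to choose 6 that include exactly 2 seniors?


Choose 2 of the 8 seniors and 4 of the other 6 students:
C(8,2)×C(6,4) = 28×15 = 420

420


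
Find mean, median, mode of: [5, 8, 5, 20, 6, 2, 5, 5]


Sorted: [2, 5, 5, 5, 5, 6, 8, 20]
Mean = 56/8 = 7
Median = 5
Freq: {5: 4, 8: 1, 20: 1, 6: 1, 2: 1}
Mode: [5]

Mean=7, Median=5, Mode=5


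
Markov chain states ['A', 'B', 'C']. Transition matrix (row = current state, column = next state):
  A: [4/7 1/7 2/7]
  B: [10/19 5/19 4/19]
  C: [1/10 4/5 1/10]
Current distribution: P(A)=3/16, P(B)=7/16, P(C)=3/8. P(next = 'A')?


P(next=A) = Σᵢ P(now=i)×P(i→A)
= 3/16×4/7 + 7/16×10/19 + 3/8×1/10
= 3/28 + 35/152 + 3/80 = 3989/10640

P = 3989/10640 ≈ 0.3749


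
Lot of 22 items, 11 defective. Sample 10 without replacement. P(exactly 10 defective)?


Hypergeometric: C(11,10)×C(11,0)/C(22,10)
= 11×1/646646 = 1/58786

P(X=10) = 1/58786 ≈ 0.00%


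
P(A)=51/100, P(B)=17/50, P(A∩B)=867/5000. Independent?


P(A)×P(B) = 867/5000
P(A∩B) = 867/5000
Equal ✓ → Independent

Yes, independent


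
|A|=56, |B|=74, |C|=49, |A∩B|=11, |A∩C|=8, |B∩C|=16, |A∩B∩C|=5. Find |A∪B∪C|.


|A∪B∪C| = 56+74+49-11-8-16+5 = 149

|A∪B∪C| = 149


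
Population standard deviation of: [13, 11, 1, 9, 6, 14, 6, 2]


Mean = 62/8 = 31/4
  (13-31/4)²=441/16
  (11-31/4)²=169/16
  (1-31/4)²=729/16
  (9-31/4)²=25/16
  (6-31/4)²=49/16
  (14-31/4)²=625/16
  (6-31/4)²=49/16
  (2-31/4)²=529/16
Σ(x-μ)² = 327/2
σ² = (327/2)/8 = 327/16

σ = √(327/16) ≈ 4.5208


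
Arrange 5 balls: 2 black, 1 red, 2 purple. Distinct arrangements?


5!/(2!×1!×2!) = 30

30


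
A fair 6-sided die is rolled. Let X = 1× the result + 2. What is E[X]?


E[die] = (1+6)/2 = 7/2
E[X] = 1×7/2 + 2 = 11/2

E[X] = 11/2


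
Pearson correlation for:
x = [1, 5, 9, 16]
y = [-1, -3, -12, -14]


n=4, Σx=31, Σy=-30, Σxy=-348, Σx²=363, Σy²=350
r = (4×(-348) - 31×(-30))/√((4×363 - 31²)(4×350 - (-30)²))
= -462/√(491×500) = -462/√245500 ≈ -462/495.4796 ≈ -0.9324

r ≈ -0.9324


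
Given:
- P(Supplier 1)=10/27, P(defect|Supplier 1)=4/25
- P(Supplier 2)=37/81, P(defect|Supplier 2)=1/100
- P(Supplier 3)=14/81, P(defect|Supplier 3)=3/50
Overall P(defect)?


P(B) = Σ P(B|Aᵢ)×P(Aᵢ)
  4/25×10/27 = 8/135
  1/100×37/81 = 37/8100
  3/50×14/81 = 7/675
Sum = 601/8100

P(defect) = 601/8100 ≈ 7.42%


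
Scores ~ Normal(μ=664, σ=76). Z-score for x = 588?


z = (x - μ)/σ = (588 - 664)/76 = -1.0

z = -1.0


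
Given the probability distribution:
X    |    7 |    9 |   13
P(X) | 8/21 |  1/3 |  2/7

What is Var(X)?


E[X] = 197/21
E[X²] = 1973/21
Var(X) = E[X²] - (E[X])² = 1973/21 - 38809/441 = 2624/441

Var(X) = 2624/441 ≈ 5.9501


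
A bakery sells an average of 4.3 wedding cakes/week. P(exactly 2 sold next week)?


Poisson(λ=4.3): P(X=2) = e^(-λ)×λ^k/k!
= e^(-4.3) × 4.3^2 / 2!
≈ 0.01356855901 × 18.49 / 2 ≈ 0.125441

P(X=2) ≈ 0.125441 ≈ 12.54%


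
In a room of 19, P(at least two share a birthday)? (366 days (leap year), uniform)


P(all different) = Π(366-i)/366 for i=0..18
= 0.621705
P(match) = 1 - 0.621705 = 0.378295

P ≈ 0.3783 ≈ 37.83%


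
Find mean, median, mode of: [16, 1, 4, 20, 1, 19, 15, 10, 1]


Sorted: [1, 1, 1, 4, 10, 15, 16, 19, 20]
Mean = 87/9 = 29/3
Median = 10
Freq: {16: 1, 1: 3, 4: 1, 20: 1, 19: 1, 15: 1, 10: 1}
Mode: [1]

Mean=29/3, Median=10, Mode=1


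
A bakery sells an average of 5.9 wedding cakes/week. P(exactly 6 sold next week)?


Poisson(λ=5.9): P(X=6) = e^(-λ)×λ^k/k!
= e^(-5.9) × 5.9^6 / 6!
≈ 0.002739444819 × 42180.533641 / 720 ≈ 0.160488

P(X=6) ≈ 0.160488 ≈ 16.05%


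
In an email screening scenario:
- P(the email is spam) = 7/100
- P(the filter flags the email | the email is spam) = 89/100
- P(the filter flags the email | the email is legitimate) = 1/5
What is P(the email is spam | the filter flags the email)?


Using Bayes' theorem:
P(A|B) = P(B|A)·P(A) / P(B)

P(the filter flags the email) = 89/100 × 7/100 + 1/5 × 93/100
= 623/10000 + 93/500 = 2483/10000

P(the email is spam|the filter flags the email) = (623/10000) / (2483/10000) = 623/2483

P(the email is spam|the filter flags the email) = 623/2483 ≈ 25.09%


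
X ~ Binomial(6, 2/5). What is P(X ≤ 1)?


P(X ≤ 1) = Σ P(X=i) for i=0..1
P(X=0) = 729/15625
P(X=1) = 2916/15625
Sum = 729/3125

P(X ≤ 1) = 729/3125 ≈ 23.33%


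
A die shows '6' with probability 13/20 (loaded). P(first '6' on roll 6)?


Geometric: P(X=6) = (1-p)^(k-1)×p = (7/20)^5×13/20 = 218491/64000000

P(X=6) = 218491/64000000 ≈ 0.34%


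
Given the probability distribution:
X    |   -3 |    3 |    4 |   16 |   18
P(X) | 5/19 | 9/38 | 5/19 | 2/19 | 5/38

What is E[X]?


E[X] = Σ x·P(X=x)
= (-3)×(5/19) + (3)×(9/38) + (4)×(5/19) + (16)×(2/19) + (18)×(5/38)
= 191/38

E[X] = 191/38


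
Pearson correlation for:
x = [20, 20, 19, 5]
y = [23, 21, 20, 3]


n=4, Σx=64, Σy=67, Σxy=1275, Σx²=1186, Σy²=1379
r = (4×1275 - 64×67)/√((4×1186 - 64²)(4×1379 - 67²))
= 812/√(648×1027) = 812/√665496 ≈ 812/815.7794 ≈ 0.9954

r ≈ 0.9954


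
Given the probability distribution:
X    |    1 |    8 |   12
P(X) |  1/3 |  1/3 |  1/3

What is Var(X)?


E[X] = 7
E[X²] = 209/3
Var(X) = E[X²] - (E[X])² = 209/3 - 49 = 62/3

Var(X) = 62/3 ≈ 20.6667


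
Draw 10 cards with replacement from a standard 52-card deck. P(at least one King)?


P(not a King) = 48/52 = 12/13
P(none in 10 draws) = (12/13)^10 = 61917364224/137858491849
P(≥1 King) = 1 - 61917364224/137858491849 = 75941127625/137858491849

P = 75941127625/137858491849 ≈ 55.09%


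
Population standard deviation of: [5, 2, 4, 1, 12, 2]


Mean = 26/6 = 13/3
  (5-13/3)²=4/9
  (2-13/3)²=49/9
  (4-13/3)²=1/9
  (1-13/3)²=100/9
  (12-13/3)²=529/9
  (2-13/3)²=49/9
Σ(x-μ)² = 244/3
σ² = (244/3)/6 = 122/9

σ = √(122/9) ≈ 3.6818


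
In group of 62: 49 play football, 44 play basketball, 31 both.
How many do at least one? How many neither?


|A∪B| = 49+44-31 = 62
Neither = 62-62 = 0

At least one: 62; Neither: 0


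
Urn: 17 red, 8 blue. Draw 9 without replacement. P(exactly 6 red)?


Hypergeometric: C(17,6)×C(8,3)/C(25,9)
= 12376×56/2042975 = 40768/120175

P(X=6) = 40768/120175 ≈ 33.92%


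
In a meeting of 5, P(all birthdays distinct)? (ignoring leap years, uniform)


P(all different) = Π(365-i)/365 for i=0..4
= (365/365)×(364/365)×...×(361/365)
= 0.972864

P ≈ 0.9729 ≈ 97.29%


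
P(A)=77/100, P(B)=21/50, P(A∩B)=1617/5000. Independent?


P(A)×P(B) = 1617/5000
P(A∩B) = 1617/5000
Equal ✓ → Independent

Yes, independent


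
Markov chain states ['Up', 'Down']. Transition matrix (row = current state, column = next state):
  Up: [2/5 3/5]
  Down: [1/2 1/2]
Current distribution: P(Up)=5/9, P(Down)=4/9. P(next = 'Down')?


P(next=Down) = Σᵢ P(now=i)×P(i→Down)
= 5/9×3/5 + 4/9×1/2
= 1/3 + 2/9 = 5/9

P = 5/9 ≈ 0.5556


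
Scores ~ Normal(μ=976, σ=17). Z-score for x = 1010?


z = (x - μ)/σ = (1010 - 976)/17 = 2.0

z = 2.0


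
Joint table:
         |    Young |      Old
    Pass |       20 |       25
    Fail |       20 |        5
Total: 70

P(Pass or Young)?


P(Pass∨Young) = P(Pass) + P(Young) - P(Pass∧Young)
= (45 + 40 - 20)/70 = 65/70 = 13/14

P = 13/14 ≈ 92.86%


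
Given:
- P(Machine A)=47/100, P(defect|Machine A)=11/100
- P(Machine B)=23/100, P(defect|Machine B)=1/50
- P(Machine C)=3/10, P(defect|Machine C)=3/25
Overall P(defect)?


P(B) = Σ P(B|Aᵢ)×P(Aᵢ)
  11/100×47/100 = 517/10000
  1/50×23/100 = 23/5000
  3/25×3/10 = 9/250
Sum = 923/10000

P(defect) = 923/10000 ≈ 9.23%


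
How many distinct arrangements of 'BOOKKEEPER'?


Letters: 10, freq: {'B': 1, 'O': 2, 'K': 2, 'E': 3, 'P': 1, 'R': 1}
10!/(1!×2!×2!×3!×1!×1!) = 3628800/24 = 151200

151200


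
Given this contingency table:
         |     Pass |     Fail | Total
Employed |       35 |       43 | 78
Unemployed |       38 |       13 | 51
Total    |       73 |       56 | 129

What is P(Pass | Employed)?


P(Pass | Employed) = 35/(35+43) = 35/78

P(Pass|Employed) = 35/78 ≈ 44.87%


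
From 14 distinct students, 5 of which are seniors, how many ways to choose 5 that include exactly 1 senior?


Choose 1 of the 5 seniors and 4 of the other 9 students:
C(5,1)×C(9,4) = 5×126 = 630

630


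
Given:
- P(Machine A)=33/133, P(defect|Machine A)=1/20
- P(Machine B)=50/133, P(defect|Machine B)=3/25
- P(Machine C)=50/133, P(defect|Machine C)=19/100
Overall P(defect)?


P(B) = Σ P(B|Aᵢ)×P(Aᵢ)
  1/20×33/133 = 33/2660
  3/25×50/133 = 6/133
  19/100×50/133 = 1/14
Sum = 49/380

P(defect) = 49/380 ≈ 12.89%


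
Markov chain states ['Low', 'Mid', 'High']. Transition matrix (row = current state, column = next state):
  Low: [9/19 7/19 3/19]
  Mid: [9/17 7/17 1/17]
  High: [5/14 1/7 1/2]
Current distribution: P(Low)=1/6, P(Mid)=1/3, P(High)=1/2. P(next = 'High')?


P(next=High) = Σᵢ P(now=i)×P(i→High)
= 1/6×3/19 + 1/3×1/17 + 1/2×1/2
= 1/38 + 1/51 + 1/4 = 1147/3876

P = 1147/3876 ≈ 0.2959


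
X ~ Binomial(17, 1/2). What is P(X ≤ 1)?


P(X ≤ 1) = Σ P(X=i) for i=0..1
P(X=0) = 1/131072
P(X=1) = 17/131072
Sum = 9/65536

P(X ≤ 1) = 9/65536 ≈ 0.01%


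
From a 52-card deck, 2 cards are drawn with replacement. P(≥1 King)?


P(not a King) = 48/52 = 12/13
P(none in 2 draws) = (12/13)^2 = 144/169
P(≥1 King) = 1 - 144/169 = 25/169

P = 25/169 ≈ 14.79%


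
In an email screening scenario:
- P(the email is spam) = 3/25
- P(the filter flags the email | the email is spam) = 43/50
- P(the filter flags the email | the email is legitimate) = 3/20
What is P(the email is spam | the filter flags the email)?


Using Bayes' theorem:
P(A|B) = P(B|A)·P(A) / P(B)

P(the filter flags the email) = 43/50 × 3/25 + 3/20 × 22/25
= 129/1250 + 33/250 = 147/625

P(the email is spam|the filter flags the email) = (129/1250) / (147/625) = 43/98

P(the email is spam|the filter flags the email) = 43/98 ≈ 43.88%


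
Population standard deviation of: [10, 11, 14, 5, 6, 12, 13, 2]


Mean = 73/8
  (10-73/8)²=49/64
  (11-73/8)²=225/64
  (14-73/8)²=1521/64
  (5-73/8)²=1089/64
  (6-73/8)²=625/64
  (12-73/8)²=529/64
  (13-73/8)²=961/64
  (2-73/8)²=3249/64
Σ(x-μ)² = 1031/8
σ² = (1031/8)/8 = 1031/64

σ = √(1031/64) ≈ 4.0136


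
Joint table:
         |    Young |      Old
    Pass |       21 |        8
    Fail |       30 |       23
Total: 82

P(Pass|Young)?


P(Pass|Young) = 21/(21+30) = 21/51 = 7/17

P = 7/17 ≈ 41.18%


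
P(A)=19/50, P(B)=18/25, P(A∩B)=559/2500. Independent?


P(A)×P(B) = 171/625
P(A∩B) = 559/2500
Not equal → NOT independent

No, not independent


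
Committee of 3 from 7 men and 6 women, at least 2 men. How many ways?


Count by #men:
  2M,1W: C(7,2)×C(6,1)=126
  3M,0W: C(7,3)×C(6,0)=35
Total = 161

161


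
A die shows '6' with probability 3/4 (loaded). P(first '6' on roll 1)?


Geometric: P(X=1) = (1-p)^(k-1)×p = (1/4)^0×3/4 = 3/4

P(X=1) = 3/4 ≈ 75.00%


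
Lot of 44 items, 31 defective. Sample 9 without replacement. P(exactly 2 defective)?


Hypergeometric: C(31,2)×C(13,7)/C(44,9)
= 465×1716/708930508 = 1395/1239389

P(X=2) = 1395/1239389 ≈ 0.11%


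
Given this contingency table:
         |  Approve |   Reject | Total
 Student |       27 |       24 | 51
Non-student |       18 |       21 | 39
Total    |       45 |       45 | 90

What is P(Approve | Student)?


P(Approve | Student) = 27/(27+24) = 27/51 = 9/17

P(Approve|Student) = 9/17 ≈ 52.94%


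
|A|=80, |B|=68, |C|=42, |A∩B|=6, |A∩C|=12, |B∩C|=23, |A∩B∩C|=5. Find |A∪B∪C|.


|A∪B∪C| = 80+68+42-6-12-23+5 = 154

|A∪B∪C| = 154


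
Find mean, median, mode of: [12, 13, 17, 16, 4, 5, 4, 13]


Sorted: [4, 4, 5, 12, 13, 13, 16, 17]
Mean = 84/8 = 21/2
Median = 25/2
Freq: {12: 1, 13: 2, 17: 1, 16: 1, 4: 2, 5: 1}
Mode: [4, 13]

Mean=21/2, Median=25/2, Mode=[4, 13]


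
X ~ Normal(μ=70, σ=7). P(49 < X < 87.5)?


z₁=(49-70)/7=-3.0, z₂=(87.5-70)/7=2.5
P = Φ(2.5) - Φ(-3.0) = 0.993790 - 0.001350 = 0.992440 ≈ 0.9924

P(49 < X < 87.5) ≈ 0.9924


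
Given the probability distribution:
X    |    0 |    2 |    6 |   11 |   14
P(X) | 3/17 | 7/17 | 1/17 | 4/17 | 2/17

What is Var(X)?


E[X] = 92/17
E[X²] = 940/17
Var(X) = E[X²] - (E[X])² = 940/17 - 8464/289 = 7516/289

Var(X) = 7516/289 ≈ 26.0069


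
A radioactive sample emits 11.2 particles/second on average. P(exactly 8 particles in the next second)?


Poisson(λ=11.2): P(X=8) = e^(-λ)×λ^k/k!
= e^(-11.2) × 11.2^8 / 8!
≈ 1.367419607e-05 × 247596317.629 / 40320 ≈ 0.083970

P(X=8) ≈ 0.083970 ≈ 8.40%


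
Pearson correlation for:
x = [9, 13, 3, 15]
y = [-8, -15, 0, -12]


n=4, Σx=40, Σy=-35, Σxy=-447, Σx²=484, Σy²=433
r = (4×(-447) - 40×(-35))/√((4×484 - 40²)(4×433 - (-35)²))
= -388/√(336×507) = -388/√170352 ≈ -388/412.7372 ≈ -0.9401

r ≈ -0.9401


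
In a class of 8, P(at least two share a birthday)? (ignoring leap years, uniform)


P(all different) = Π(365-i)/365 for i=0..7
= 0.925665
P(match) = 1 - 0.925665 = 0.074335

P ≈ 0.0743 ≈ 7.43%


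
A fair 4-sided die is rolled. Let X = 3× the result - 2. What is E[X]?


E[die] = (1+4)/2 = 5/2
E[X] = 3×5/2 - 2 = 11/2

E[X] = 11/2


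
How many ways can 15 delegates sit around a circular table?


Circular arrangements of 15 distinct objects: fix one position to break rotational symmetry.
(n-1)! = 14! = 87178291200

87178291200


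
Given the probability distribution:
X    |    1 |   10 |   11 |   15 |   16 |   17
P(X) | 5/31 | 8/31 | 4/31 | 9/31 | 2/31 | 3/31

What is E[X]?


E[X] = Σ x·P(X=x)
= (1)×(5/31) + (10)×(8/31) + (11)×(4/31) + (15)×(9/31) + (16)×(2/31) + (17)×(3/31)
= 347/31

E[X] = 347/31


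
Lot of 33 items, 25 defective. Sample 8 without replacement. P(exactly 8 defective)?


Hypergeometric: C(25,8)×C(8,0)/C(33,8)
= 1081575×1/13884156 = 10925/140244

P(X=8) = 10925/140244 ≈ 7.79%


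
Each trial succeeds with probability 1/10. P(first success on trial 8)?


Geometric: P(X=8) = (1-p)^(k-1)×p = (9/10)^7×1/10 = 4782969/100000000

P(X=8) = 4782969/100000000 ≈ 4.78%


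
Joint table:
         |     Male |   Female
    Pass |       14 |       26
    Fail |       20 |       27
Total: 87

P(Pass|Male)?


P(Pass|Male) = 14/(14+20) = 14/34 = 7/17

P = 7/17 ≈ 41.18%


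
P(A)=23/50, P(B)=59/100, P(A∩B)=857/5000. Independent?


P(A)×P(B) = 1357/5000
P(A∩B) = 857/5000
Not equal → NOT independent

No, not independent


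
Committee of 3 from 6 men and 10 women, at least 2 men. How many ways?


Count by #men:
  2M,1W: C(6,2)×C(10,1)=150
  3M,0W: C(6,3)×C(10,0)=20
Total = 170

170


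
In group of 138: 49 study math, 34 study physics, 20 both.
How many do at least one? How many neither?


|A∪B| = 49+34-20 = 63
Neither = 138-63 = 75

At least one: 63; Neither: 75


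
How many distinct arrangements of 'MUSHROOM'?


Letters: 8, freq: {'M': 2, 'U': 1, 'S': 1, 'H': 1, 'R': 1, 'O': 2}
8!/(2!×1!×1!×1!×1!×2!) = 40320/4 = 10080

10080


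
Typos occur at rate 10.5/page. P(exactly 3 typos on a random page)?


Poisson(λ=10.5): P(X=3) = e^(-λ)×λ^k/k!
= e^(-10.5) × 10.5^3 / 3!
≈ 2.753644935e-05 × 1157.625 / 6 ≈ 0.005313

P(X=3) ≈ 0.005313 ≈ 0.53%


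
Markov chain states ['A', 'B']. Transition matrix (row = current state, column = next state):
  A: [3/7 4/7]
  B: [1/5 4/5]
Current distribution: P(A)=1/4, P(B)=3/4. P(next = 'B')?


P(next=B) = Σᵢ P(now=i)×P(i→B)
= 1/4×4/7 + 3/4×4/5
= 1/7 + 3/5 = 26/35

P = 26/35 ≈ 0.7429


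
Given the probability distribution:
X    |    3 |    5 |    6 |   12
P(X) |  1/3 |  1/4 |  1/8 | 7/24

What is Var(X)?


E[X] = 13/2
E[X²] = 223/4
Var(X) = E[X²] - (E[X])² = 223/4 - 169/4 = 27/2

Var(X) = 27/2 ≈ 13.5000


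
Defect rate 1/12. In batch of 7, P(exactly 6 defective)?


Binomial: P(X=6) = C(7,6)×p^6×(1-p)^1
= 7 × 1/2985984 × 11/12 = 77/35831808

P(X=6) = 77/35831808 ≈ 0.00%


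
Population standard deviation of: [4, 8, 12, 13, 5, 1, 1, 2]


Mean = 46/8 = 23/4
  (4-23/4)²=49/16
  (8-23/4)²=81/16
  (12-23/4)²=625/16
  (13-23/4)²=841/16
  (5-23/4)²=9/16
  (1-23/4)²=361/16
  (1-23/4)²=361/16
  (2-23/4)²=225/16
Σ(x-μ)² = 319/2
σ² = (319/2)/8 = 319/16

σ = √(319/16) ≈ 4.4651


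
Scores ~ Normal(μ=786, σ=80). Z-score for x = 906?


z = (x - μ)/σ = (906 - 786)/80 = 1.5

z = 1.5


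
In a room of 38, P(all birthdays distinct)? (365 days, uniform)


P(all different) = Π(365-i)/365 for i=0..37
= (365/365)×(364/365)×...×(328/365)
= 0.135932

P ≈ 0.1359 ≈ 13.59%


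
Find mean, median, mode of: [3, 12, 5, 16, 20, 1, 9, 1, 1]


Sorted: [1, 1, 1, 3, 5, 9, 12, 16, 20]
Mean = 68/9
Median = 5
Freq: {3: 1, 12: 1, 5: 1, 16: 1, 20: 1, 1: 3, 9: 1}
Mode: [1]

Mean=68/9, Median=5, Mode=1


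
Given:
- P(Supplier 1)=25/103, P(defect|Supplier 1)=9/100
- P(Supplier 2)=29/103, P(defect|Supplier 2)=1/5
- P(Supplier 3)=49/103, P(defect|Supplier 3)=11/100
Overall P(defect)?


P(B) = Σ P(B|Aᵢ)×P(Aᵢ)
  9/100×25/103 = 9/412
  1/5×29/103 = 29/515
  11/100×49/103 = 539/10300
Sum = 336/2575

P(defect) = 336/2575 ≈ 13.05%


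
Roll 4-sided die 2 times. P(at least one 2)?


P(no 2)^2 = (3/4)^2 = 9/16
P(≥1) = 1 - 9/16 = 7/16

P = 7/16 ≈ 43.75%


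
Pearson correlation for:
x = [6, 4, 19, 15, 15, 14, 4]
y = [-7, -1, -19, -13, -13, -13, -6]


n=7, Σx=77, Σy=-72, Σxy=-1003, Σx²=1075, Σy²=954
r = (7×(-1003) - 77×(-72))/√((7×1075 - 77²)(7×954 - (-72)²))
= -1477/√(1596×1494) = -1477/√2384424 ≈ -1477/1544.1580 ≈ -0.9565

r ≈ -0.9565


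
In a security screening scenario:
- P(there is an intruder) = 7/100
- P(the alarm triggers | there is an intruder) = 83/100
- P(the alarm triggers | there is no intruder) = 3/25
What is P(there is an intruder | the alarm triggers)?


Using Bayes' theorem:
P(A|B) = P(B|A)·P(A) / P(B)

P(the alarm triggers) = 83/100 × 7/100 + 3/25 × 93/100
= 581/10000 + 279/2500 = 1697/10000

P(there is an intruder|the alarm triggers) = (581/10000) / (1697/10000) = 581/1697

P(there is an intruder|the alarm triggers) = 581/1697 ≈ 34.24%


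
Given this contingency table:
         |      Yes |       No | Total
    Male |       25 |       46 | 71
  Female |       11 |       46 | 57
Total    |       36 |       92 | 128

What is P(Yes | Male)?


P(Yes | Male) = 25/(25+46) = 25/71

P(Yes|Male) = 25/71 ≈ 35.21%


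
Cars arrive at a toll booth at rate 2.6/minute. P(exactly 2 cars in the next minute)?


Poisson(λ=2.6): P(X=2) = e^(-λ)×λ^k/k!
= e^(-2.6) × 2.6^2 / 2!
≈ 0.07427357821 × 6.76 / 2 ≈ 0.251045

P(X=2) ≈ 0.251045 ≈ 25.10%


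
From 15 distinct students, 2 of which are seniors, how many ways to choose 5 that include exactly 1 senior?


Choose 1 of the 2 seniors and 4 of the other 13 students:
C(2,1)×C(13,4) = 2×715 = 1430

1430


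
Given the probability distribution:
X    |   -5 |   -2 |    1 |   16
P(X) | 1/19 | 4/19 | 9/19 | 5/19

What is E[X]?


E[X] = Σ x·P(X=x)
= (-5)×(1/19) + (-2)×(4/19) + (1)×(9/19) + (16)×(5/19)
= 4

E[X] = 4


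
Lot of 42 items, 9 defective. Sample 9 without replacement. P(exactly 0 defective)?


Hypergeometric: C(9,0)×C(33,9)/C(42,9)
= 1×38567100/445891810 = 296670/3429937

P(X=0) = 296670/3429937 ≈ 8.65%


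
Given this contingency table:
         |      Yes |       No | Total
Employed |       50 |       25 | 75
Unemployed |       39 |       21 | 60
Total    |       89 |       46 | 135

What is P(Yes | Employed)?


P(Yes | Employed) = 50/(50+25) = 50/75 = 2/3

P(Yes|Employed) = 2/3 ≈ 66.67%


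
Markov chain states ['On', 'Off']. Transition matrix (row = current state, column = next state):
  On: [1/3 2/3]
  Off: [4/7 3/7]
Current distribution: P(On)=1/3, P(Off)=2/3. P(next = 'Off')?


P(next=Off) = Σᵢ P(now=i)×P(i→Off)
= 1/3×2/3 + 2/3×3/7
= 2/9 + 2/7 = 32/63

P = 32/63 ≈ 0.5079


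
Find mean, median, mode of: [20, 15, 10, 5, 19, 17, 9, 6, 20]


Sorted: [5, 6, 9, 10, 15, 17, 19, 20, 20]
Mean = 121/9
Median = 15
Freq: {20: 2, 15: 1, 10: 1, 5: 1, 19: 1, 17: 1, 9: 1, 6: 1}
Mode: [20]

Mean=121/9, Median=15, Mode=20


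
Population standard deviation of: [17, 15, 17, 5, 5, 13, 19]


Mean = 91/7 = 13
  (17-13)²=16
  (15-13)²=4
  (17-13)²=16
  (5-13)²=64
  (5-13)²=64
  (13-13)²=0
  (19-13)²=36
Σ(x-μ)² = 200
σ² = 200/7

σ = √(200/7) ≈ 5.3452


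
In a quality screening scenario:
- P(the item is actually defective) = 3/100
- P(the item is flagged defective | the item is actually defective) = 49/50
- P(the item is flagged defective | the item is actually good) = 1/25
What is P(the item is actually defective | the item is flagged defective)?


Using Bayes' theorem:
P(A|B) = P(B|A)·P(A) / P(B)

P(the item is flagged defective) = 49/50 × 3/100 + 1/25 × 97/100
= 147/5000 + 97/2500 = 341/5000

P(the item is actually defective|the item is flagged defective) = (147/5000) / (341/5000) = 147/341

P(the item is actually defective|the item is flagged defective) = 147/341 ≈ 43.11%


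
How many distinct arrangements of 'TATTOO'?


Letters: 6, freq: {'T': 3, 'A': 1, 'O': 2}
6!/(3!×1!×2!) = 720/12 = 60

60


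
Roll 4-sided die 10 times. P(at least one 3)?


P(no 3)^10 = (3/4)^10 = 59049/1048576
P(≥1) = 1 - 59049/1048576 = 989527/1048576

P = 989527/1048576 ≈ 94.37%


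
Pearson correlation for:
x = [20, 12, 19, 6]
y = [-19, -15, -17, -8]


n=4, Σx=57, Σy=-59, Σxy=-931, Σx²=941, Σy²=939
r = (4×(-931) - 57×(-59))/√((4×941 - 57²)(4×939 - (-59)²))
= -361/√(515×275) = -361/√141625 ≈ -361/376.3310 ≈ -0.9593

r ≈ -0.9593


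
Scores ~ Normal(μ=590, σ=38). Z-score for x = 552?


z = (x - μ)/σ = (552 - 590)/38 = -1.0

z = -1.0


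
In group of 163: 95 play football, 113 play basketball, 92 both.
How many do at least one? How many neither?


|A∪B| = 95+113-92 = 116
Neither = 163-116 = 47

At least one: 116; Neither: 47


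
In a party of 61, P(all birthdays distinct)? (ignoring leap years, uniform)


P(all different) = Π(365-i)/365 for i=0..60
= (365/365)×(364/365)×...×(305/365)
= 0.004911

P ≈ 0.0049 ≈ 0.49%


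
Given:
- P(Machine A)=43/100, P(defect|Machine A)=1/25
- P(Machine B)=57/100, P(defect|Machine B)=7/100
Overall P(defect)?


P(B) = Σ P(B|Aᵢ)×P(Aᵢ)
  1/25×43/100 = 43/2500
  7/100×57/100 = 399/10000
Sum = 571/10000

P(defect) = 571/10000 ≈ 5.71%


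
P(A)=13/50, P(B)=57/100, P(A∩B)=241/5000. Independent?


P(A)×P(B) = 741/5000
P(A∩B) = 241/5000
Not equal → NOT independent

No, not independent


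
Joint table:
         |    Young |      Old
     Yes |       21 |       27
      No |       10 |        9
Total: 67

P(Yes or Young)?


P(Yes∨Young) = P(Yes) + P(Young) - P(Yes∧Young)
= (48 + 31 - 21)/67 = 58/67

P = 58/67 ≈ 86.57%


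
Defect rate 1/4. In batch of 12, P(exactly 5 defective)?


Binomial: P(X=5) = C(12,5)×p^5×(1-p)^7
= 792 × 1/1024 × 2187/16384 = 216513/2097152

P(X=5) = 216513/2097152 ≈ 10.32%


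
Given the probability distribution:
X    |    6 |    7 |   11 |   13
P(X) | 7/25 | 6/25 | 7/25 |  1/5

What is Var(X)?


E[X] = 226/25
E[X²] = 2238/25
Var(X) = E[X²] - (E[X])² = 2238/25 - 51076/625 = 4874/625

Var(X) = 4874/625 ≈ 7.7984


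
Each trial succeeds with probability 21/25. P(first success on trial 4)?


Geometric: P(X=4) = (1-p)^(k-1)×p = (4/25)^3×21/25 = 1344/390625

P(X=4) = 1344/390625 ≈ 0.34%


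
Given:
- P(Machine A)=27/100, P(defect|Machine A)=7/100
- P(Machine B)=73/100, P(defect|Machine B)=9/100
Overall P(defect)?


P(B) = Σ P(B|Aᵢ)×P(Aᵢ)
  7/100×27/100 = 189/10000
  9/100×73/100 = 657/10000
Sum = 423/5000

P(defect) = 423/5000 ≈ 8.46%


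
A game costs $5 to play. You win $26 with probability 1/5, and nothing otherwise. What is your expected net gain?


E[gain] = (26-5)×1/5 + (-5)×4/5
= 21/5 - 4 = 1/5

Expected net gain = $1/5 ≈ $0.20


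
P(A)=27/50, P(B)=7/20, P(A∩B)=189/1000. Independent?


P(A)×P(B) = 189/1000
P(A∩B) = 189/1000
Equal ✓ → Independent

Yes, independent


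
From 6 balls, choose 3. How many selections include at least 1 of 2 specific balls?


Complement: C(6,3) - C(4,3) = 20 - 4 = 16

16


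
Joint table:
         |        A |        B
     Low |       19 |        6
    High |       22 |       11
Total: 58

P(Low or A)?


P(Low∨A) = P(Low) + P(A) - P(Low∧A)
= (25 + 41 - 19)/58 = 47/58

P = 47/58 ≈ 81.03%


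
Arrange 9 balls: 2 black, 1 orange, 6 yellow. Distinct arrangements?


9!/(2!×1!×6!) = 252

252


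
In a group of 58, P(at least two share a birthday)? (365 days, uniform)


P(all different) = Π(365-i)/365 for i=0..57
= 0.008335
P(match) = 1 - 0.008335 = 0.991665

P ≈ 0.9917 ≈ 99.17%


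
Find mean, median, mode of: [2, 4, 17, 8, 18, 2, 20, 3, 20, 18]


Sorted: [2, 2, 3, 4, 8, 17, 18, 18, 20, 20]
Mean = 112/10 = 56/5
Median = 25/2
Freq: {2: 2, 4: 1, 17: 1, 8: 1, 18: 2, 20: 2, 3: 1}
Mode: [2, 18, 20]

Mean=56/5, Median=25/2, Mode=[2, 18, 20]


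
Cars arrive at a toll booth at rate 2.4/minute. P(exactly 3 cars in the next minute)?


Poisson(λ=2.4): P(X=3) = e^(-λ)×λ^k/k!
= e^(-2.4) × 2.4^3 / 3!
≈ 0.09071795329 × 13.824 / 6 ≈ 0.209014

P(X=3) ≈ 0.209014 ≈ 20.90%


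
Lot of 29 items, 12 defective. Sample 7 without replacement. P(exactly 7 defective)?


Hypergeometric: C(12,7)×C(17,0)/C(29,7)
= 792×1/1560780 = 22/43355

P(X=7) = 22/43355 ≈ 0.05%


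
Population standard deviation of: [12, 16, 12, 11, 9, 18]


Mean = 78/6 = 13
  (12-13)²=1
  (16-13)²=9
  (12-13)²=1
  (11-13)²=4
  (9-13)²=16
  (18-13)²=25
Σ(x-μ)² = 56
σ² = 56/6 = 28/3

σ = √(28/3) ≈ 3.0551


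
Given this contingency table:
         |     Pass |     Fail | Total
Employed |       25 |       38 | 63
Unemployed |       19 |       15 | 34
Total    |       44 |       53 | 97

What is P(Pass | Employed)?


P(Pass | Employed) = 25/(25+38) = 25/63

P(Pass|Employed) = 25/63 ≈ 39.68%


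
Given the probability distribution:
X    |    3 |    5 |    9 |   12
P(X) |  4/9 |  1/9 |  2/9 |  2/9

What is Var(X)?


E[X] = 59/9
E[X²] = 511/9
Var(X) = E[X²] - (E[X])² = 511/9 - 3481/81 = 1118/81

Var(X) = 1118/81 ≈ 13.8025


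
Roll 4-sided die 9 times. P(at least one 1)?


P(no 1)^9 = (3/4)^9 = 19683/262144
P(≥1) = 1 - 19683/262144 = 242461/262144

P = 242461/262144 ≈ 92.49%


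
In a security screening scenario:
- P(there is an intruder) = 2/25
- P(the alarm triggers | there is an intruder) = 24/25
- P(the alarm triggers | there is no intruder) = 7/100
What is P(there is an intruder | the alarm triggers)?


Using Bayes' theorem:
P(A|B) = P(B|A)·P(A) / P(B)

P(the alarm triggers) = 24/25 × 2/25 + 7/100 × 23/25
= 48/625 + 161/2500 = 353/2500

P(there is an intruder|the alarm triggers) = (48/625) / (353/2500) = 192/353

P(there is an intruder|the alarm triggers) = 192/353 ≈ 54.39%
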